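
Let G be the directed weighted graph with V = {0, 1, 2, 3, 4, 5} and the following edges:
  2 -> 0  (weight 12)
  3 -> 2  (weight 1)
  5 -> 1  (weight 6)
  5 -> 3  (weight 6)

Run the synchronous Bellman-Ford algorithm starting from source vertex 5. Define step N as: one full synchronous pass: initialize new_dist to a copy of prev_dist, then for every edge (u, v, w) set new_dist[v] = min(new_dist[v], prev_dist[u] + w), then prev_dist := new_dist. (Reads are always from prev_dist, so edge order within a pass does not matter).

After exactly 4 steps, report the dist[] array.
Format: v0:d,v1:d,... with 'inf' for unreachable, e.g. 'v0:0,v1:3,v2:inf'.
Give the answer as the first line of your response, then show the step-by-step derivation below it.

v0:19,v1:6,v2:7,v3:6,v4:inf,v5:0

step 1: dist = v0:inf,v1:6,v2:inf,v3:6,v4:inf,v5:0
step 2: dist = v0:inf,v1:6,v2:7,v3:6,v4:inf,v5:0
step 3: dist = v0:19,v1:6,v2:7,v3:6,v4:inf,v5:0
step 4: dist = v0:19,v1:6,v2:7,v3:6,v4:inf,v5:0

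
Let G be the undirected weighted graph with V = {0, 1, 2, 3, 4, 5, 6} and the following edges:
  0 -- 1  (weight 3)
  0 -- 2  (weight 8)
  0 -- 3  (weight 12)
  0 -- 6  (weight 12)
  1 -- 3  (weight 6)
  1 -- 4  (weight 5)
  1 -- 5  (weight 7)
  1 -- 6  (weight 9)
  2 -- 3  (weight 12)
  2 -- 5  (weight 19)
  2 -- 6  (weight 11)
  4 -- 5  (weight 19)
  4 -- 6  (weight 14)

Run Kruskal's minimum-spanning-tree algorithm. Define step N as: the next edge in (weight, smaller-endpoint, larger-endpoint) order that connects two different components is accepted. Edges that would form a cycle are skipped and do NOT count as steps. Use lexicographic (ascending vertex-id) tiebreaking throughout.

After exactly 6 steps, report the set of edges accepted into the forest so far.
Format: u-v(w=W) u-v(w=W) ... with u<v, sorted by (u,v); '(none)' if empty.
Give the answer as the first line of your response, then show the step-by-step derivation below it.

0-1(w=3) 0-2(w=8) 1-3(w=6) 1-4(w=5) 1-5(w=7) 1-6(w=9)

step 1: add edge 0-1 (w=3); MST = {0-1(w=3)}
step 2: add edge 1-4 (w=5); MST = {0-1(w=3) 1-4(w=5)}
step 3: add edge 1-3 (w=6); MST = {0-1(w=3) 1-3(w=6) 1-4(w=5)}
step 4: add edge 1-5 (w=7); MST = {0-1(w=3) 1-3(w=6) 1-4(w=5) 1-5(w=7)}
step 5: add edge 0-2 (w=8); MST = {0-1(w=3) 0-2(w=8) 1-3(w=6) 1-4(w=5) 1-5(w=7)}
step 6: add edge 1-6 (w=9); MST = {0-1(w=3) 0-2(w=8) 1-3(w=6) 1-4(w=5) 1-5(w=7) 1-6(w=9)}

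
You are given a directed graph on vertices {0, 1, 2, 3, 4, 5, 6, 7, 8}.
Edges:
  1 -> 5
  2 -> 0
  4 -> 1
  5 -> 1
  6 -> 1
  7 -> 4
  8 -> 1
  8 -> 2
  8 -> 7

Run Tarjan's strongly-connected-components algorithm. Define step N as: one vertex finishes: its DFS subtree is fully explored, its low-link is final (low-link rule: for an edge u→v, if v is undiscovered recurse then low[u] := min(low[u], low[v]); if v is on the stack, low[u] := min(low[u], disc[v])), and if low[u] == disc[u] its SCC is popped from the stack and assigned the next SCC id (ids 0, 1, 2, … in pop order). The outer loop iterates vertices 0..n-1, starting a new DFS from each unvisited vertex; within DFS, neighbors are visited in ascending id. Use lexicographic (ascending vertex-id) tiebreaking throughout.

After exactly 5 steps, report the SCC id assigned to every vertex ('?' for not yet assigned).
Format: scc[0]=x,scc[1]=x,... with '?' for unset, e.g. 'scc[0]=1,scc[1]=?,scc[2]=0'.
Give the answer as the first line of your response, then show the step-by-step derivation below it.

scc[0]=0,scc[1]=1,scc[2]=2,scc[3]=3,scc[4]=?,scc[5]=1,scc[6]=?,scc[7]=?,scc[8]=?

step 1: low=(low[0]=0,low[1]=?,low[2]=?,low[3]=?,low[4]=?,low[5]=?,low[6]=?,low[7]=?,low[8]=?); scc=(scc[0]=0,scc[1]=?,scc[2]=?,scc[3]=?,scc[4]=?,scc[5]=?,scc[6]=?,scc[7]=?,scc[8]=?)
step 2: low=(low[0]=0,low[1]=1,low[2]=?,low[3]=?,low[4]=?,low[5]=1,low[6]=?,low[7]=?,low[8]=?); scc=(scc[0]=0,scc[1]=?,scc[2]=?,scc[3]=?,scc[4]=?,scc[5]=?,scc[6]=?,scc[7]=?,scc[8]=?)
step 3: low=(low[0]=0,low[1]=1,low[2]=?,low[3]=?,low[4]=?,low[5]=1,low[6]=?,low[7]=?,low[8]=?); scc=(scc[0]=0,scc[1]=1,scc[2]=?,scc[3]=?,scc[4]=?,scc[5]=1,scc[6]=?,scc[7]=?,scc[8]=?)
step 4: low=(low[0]=0,low[1]=1,low[2]=3,low[3]=?,low[4]=?,low[5]=1,low[6]=?,low[7]=?,low[8]=?); scc=(scc[0]=0,scc[1]=1,scc[2]=2,scc[3]=?,scc[4]=?,scc[5]=1,scc[6]=?,scc[7]=?,scc[8]=?)
step 5: low=(low[0]=0,low[1]=1,low[2]=3,low[3]=4,low[4]=?,low[5]=1,low[6]=?,low[7]=?,low[8]=?); scc=(scc[0]=0,scc[1]=1,scc[2]=2,scc[3]=3,scc[4]=?,scc[5]=1,scc[6]=?,scc[7]=?,scc[8]=?)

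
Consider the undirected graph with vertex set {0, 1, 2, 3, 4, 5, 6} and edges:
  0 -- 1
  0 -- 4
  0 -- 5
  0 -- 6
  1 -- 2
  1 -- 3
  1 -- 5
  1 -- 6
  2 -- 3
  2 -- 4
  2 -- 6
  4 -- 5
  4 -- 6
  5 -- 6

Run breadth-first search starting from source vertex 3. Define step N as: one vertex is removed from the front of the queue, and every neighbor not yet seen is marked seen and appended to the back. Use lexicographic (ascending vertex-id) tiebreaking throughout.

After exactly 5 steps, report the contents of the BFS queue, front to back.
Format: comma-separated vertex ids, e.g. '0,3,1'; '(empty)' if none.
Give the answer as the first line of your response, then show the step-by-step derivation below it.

6,4

step 1: dequeue 3; queue=[1,2]; order=3
step 2: dequeue 1; queue=[2,0,5,6]; order=3,1
step 3: dequeue 2; queue=[0,5,6,4]; order=3,1,2
step 4: dequeue 0; queue=[5,6,4]; order=3,1,2,0
step 5: dequeue 5; queue=[6,4]; order=3,1,2,0,5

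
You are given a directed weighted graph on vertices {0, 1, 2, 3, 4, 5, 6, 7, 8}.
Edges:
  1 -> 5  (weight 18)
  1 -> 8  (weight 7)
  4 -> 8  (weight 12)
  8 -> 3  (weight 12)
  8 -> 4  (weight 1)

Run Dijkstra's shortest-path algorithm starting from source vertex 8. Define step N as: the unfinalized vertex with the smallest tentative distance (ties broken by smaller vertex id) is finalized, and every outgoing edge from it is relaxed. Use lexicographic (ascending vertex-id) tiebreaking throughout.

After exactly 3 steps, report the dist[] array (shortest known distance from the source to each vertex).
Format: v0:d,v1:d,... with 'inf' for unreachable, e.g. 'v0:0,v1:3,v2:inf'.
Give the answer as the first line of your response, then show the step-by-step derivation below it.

v0:inf,v1:inf,v2:inf,v3:12,v4:1,v5:inf,v6:inf,v7:inf,v8:0

step 1: dist = v0:inf,v1:inf,v2:inf,v3:12,v4:1,v5:inf,v6:inf,v7:inf,v8:0
step 2: dist = v0:inf,v1:inf,v2:inf,v3:12,v4:1,v5:inf,v6:inf,v7:inf,v8:0
step 3: dist = v0:inf,v1:inf,v2:inf,v3:12,v4:1,v5:inf,v6:inf,v7:inf,v8:0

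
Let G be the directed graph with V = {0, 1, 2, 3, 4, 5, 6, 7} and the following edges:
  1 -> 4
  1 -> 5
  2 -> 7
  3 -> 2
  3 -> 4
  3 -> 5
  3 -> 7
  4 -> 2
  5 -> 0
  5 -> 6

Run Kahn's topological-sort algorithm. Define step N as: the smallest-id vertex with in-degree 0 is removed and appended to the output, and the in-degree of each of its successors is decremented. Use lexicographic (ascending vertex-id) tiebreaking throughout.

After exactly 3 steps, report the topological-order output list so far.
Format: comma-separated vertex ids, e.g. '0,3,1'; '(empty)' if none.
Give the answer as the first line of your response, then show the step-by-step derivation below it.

1,3,4

step 1: output 1; order=[1]; indeg=(1,0,2,0,1,1,1,2)
step 2: output 3; order=[1,3]; indeg=(1,0,1,0,0,0,1,1)
step 3: output 4; order=[1,3,4]; indeg=(1,0,0,0,0,0,1,1)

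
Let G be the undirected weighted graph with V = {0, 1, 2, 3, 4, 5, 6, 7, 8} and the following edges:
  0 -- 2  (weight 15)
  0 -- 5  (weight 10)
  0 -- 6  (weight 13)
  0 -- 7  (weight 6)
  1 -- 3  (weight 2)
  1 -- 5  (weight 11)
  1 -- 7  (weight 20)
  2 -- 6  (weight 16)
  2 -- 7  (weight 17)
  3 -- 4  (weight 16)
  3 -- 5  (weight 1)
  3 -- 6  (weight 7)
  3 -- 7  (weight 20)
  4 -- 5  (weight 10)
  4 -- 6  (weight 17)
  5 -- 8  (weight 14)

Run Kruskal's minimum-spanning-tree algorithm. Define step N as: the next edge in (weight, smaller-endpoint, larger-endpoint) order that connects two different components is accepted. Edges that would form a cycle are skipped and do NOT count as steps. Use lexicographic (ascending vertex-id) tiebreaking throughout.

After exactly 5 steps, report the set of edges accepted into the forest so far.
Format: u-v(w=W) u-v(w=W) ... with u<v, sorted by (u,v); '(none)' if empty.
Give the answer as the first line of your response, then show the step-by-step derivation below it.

0-5(w=10) 0-7(w=6) 1-3(w=2) 3-5(w=1) 3-6(w=7)

step 1: add edge 3-5 (w=1); MST = {3-5(w=1)}
step 2: add edge 1-3 (w=2); MST = {1-3(w=2) 3-5(w=1)}
step 3: add edge 0-7 (w=6); MST = {0-7(w=6) 1-3(w=2) 3-5(w=1)}
step 4: add edge 3-6 (w=7); MST = {0-7(w=6) 1-3(w=2) 3-5(w=1) 3-6(w=7)}
step 5: add edge 0-5 (w=10); MST = {0-5(w=10) 0-7(w=6) 1-3(w=2) 3-5(w=1) 3-6(w=7)}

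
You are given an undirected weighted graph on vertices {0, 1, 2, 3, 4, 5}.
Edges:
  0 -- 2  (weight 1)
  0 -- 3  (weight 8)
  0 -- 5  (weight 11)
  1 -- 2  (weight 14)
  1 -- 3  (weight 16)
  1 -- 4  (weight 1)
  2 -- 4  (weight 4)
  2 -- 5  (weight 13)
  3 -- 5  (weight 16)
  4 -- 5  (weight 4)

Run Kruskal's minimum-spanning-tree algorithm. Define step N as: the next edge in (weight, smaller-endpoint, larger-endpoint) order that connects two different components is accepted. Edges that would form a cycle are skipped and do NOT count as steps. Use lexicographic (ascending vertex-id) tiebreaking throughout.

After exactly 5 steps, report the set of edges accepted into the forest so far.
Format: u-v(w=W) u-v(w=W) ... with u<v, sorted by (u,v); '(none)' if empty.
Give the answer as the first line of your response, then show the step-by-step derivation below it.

0-2(w=1) 0-3(w=8) 1-4(w=1) 2-4(w=4) 4-5(w=4)

step 1: add edge 0-2 (w=1); MST = {0-2(w=1)}
step 2: add edge 1-4 (w=1); MST = {0-2(w=1) 1-4(w=1)}
step 3: add edge 2-4 (w=4); MST = {0-2(w=1) 1-4(w=1) 2-4(w=4)}
step 4: add edge 4-5 (w=4); MST = {0-2(w=1) 1-4(w=1) 2-4(w=4) 4-5(w=4)}
step 5: add edge 0-3 (w=8); MST = {0-2(w=1) 0-3(w=8) 1-4(w=1) 2-4(w=4) 4-5(w=4)}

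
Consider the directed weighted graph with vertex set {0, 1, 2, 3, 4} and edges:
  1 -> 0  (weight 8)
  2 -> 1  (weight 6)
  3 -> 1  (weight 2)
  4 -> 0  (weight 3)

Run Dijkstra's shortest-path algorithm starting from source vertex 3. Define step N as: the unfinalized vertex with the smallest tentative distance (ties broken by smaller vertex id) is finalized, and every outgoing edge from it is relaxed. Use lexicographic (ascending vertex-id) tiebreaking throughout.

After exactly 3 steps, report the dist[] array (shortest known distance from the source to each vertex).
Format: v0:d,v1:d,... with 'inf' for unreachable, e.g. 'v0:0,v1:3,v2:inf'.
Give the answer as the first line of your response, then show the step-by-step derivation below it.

v0:10,v1:2,v2:inf,v3:0,v4:inf

step 1: dist = v0:inf,v1:2,v2:inf,v3:0,v4:inf
step 2: dist = v0:10,v1:2,v2:inf,v3:0,v4:inf
step 3: dist = v0:10,v1:2,v2:inf,v3:0,v4:inf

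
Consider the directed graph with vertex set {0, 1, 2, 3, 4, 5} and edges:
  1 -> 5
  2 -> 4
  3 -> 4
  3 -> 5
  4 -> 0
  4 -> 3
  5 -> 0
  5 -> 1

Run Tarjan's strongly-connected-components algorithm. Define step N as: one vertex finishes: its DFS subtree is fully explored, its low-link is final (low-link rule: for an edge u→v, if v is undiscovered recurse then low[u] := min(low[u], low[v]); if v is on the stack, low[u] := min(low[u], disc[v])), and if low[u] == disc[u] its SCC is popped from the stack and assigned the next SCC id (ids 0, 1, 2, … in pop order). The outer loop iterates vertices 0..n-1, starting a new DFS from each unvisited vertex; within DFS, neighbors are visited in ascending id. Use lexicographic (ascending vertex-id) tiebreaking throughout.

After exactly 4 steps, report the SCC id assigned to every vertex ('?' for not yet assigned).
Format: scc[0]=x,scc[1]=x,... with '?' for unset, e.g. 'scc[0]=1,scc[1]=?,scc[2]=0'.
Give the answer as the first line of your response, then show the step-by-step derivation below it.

scc[0]=0,scc[1]=1,scc[2]=?,scc[3]=?,scc[4]=?,scc[5]=1

step 1: low=(low[0]=0,low[1]=?,low[2]=?,low[3]=?,low[4]=?,low[5]=?); scc=(scc[0]=0,scc[1]=?,scc[2]=?,scc[3]=?,scc[4]=?,scc[5]=?)
step 2: low=(low[0]=0,low[1]=1,low[2]=?,low[3]=?,low[4]=?,low[5]=1); scc=(scc[0]=0,scc[1]=?,scc[2]=?,scc[3]=?,scc[4]=?,scc[5]=?)
step 3: low=(low[0]=0,low[1]=1,low[2]=?,low[3]=?,low[4]=?,low[5]=1); scc=(scc[0]=0,scc[1]=1,scc[2]=?,scc[3]=?,scc[4]=?,scc[5]=1)
step 4: low=(low[0]=0,low[1]=1,low[2]=3,low[3]=4,low[4]=4,low[5]=1); scc=(scc[0]=0,scc[1]=1,scc[2]=?,scc[3]=?,scc[4]=?,scc[5]=1)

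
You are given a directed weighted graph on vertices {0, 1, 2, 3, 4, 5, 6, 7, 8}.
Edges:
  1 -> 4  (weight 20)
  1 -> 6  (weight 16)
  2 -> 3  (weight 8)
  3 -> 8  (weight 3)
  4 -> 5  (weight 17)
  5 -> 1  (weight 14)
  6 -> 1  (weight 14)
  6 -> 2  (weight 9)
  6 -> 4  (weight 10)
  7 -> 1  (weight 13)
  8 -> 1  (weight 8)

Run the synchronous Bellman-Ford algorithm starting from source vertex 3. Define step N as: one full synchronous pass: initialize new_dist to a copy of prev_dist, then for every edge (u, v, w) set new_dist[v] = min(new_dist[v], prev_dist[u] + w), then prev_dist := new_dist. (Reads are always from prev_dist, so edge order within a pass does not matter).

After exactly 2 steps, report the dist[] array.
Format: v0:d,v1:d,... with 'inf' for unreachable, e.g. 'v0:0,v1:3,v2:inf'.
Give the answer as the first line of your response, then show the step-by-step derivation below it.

v0:inf,v1:11,v2:inf,v3:0,v4:inf,v5:inf,v6:inf,v7:inf,v8:3

step 1: dist = v0:inf,v1:inf,v2:inf,v3:0,v4:inf,v5:inf,v6:inf,v7:inf,v8:3
step 2: dist = v0:inf,v1:11,v2:inf,v3:0,v4:inf,v5:inf,v6:inf,v7:inf,v8:3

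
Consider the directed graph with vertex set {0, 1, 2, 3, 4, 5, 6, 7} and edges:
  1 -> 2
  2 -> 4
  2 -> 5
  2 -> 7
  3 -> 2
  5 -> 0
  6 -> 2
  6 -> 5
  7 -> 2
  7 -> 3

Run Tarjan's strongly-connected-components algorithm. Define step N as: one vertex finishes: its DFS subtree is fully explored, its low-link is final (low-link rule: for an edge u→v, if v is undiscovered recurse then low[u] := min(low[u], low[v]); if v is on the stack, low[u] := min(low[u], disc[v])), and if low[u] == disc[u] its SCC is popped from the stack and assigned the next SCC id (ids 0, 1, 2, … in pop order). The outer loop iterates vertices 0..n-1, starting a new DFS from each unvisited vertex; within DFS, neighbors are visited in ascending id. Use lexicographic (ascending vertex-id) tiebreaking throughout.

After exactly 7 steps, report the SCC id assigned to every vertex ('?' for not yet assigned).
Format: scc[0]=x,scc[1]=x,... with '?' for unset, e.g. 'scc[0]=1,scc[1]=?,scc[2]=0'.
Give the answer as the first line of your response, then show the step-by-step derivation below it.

scc[0]=0,scc[1]=4,scc[2]=3,scc[3]=3,scc[4]=1,scc[5]=2,scc[6]=?,scc[7]=3

step 1: low=(low[0]=0,low[1]=?,low[2]=?,low[3]=?,low[4]=?,low[5]=?,low[6]=?,low[7]=?); scc=(scc[0]=0,scc[1]=?,scc[2]=?,scc[3]=?,scc[4]=?,scc[5]=?,scc[6]=?,scc[7]=?)
step 2: low=(low[0]=0,low[1]=1,low[2]=2,low[3]=?,low[4]=3,low[5]=?,low[6]=?,low[7]=?); scc=(scc[0]=0,scc[1]=?,scc[2]=?,scc[3]=?,scc[4]=1,scc[5]=?,scc[6]=?,scc[7]=?)
step 3: low=(low[0]=0,low[1]=1,low[2]=2,low[3]=?,low[4]=3,low[5]=4,low[6]=?,low[7]=?); scc=(scc[0]=0,scc[1]=?,scc[2]=?,scc[3]=?,scc[4]=1,scc[5]=2,scc[6]=?,scc[7]=?)
step 4: low=(low[0]=0,low[1]=1,low[2]=2,low[3]=2,low[4]=3,low[5]=4,low[6]=?,low[7]=2); scc=(scc[0]=0,scc[1]=?,scc[2]=?,scc[3]=?,scc[4]=1,scc[5]=2,scc[6]=?,scc[7]=?)
step 5: low=(low[0]=0,low[1]=1,low[2]=2,low[3]=2,low[4]=3,low[5]=4,low[6]=?,low[7]=2); scc=(scc[0]=0,scc[1]=?,scc[2]=?,scc[3]=?,scc[4]=1,scc[5]=2,scc[6]=?,scc[7]=?)
step 6: low=(low[0]=0,low[1]=1,low[2]=2,low[3]=2,low[4]=3,low[5]=4,low[6]=?,low[7]=2); scc=(scc[0]=0,scc[1]=?,scc[2]=3,scc[3]=3,scc[4]=1,scc[5]=2,scc[6]=?,scc[7]=3)
step 7: low=(low[0]=0,low[1]=1,low[2]=2,low[3]=2,low[4]=3,low[5]=4,low[6]=?,low[7]=2); scc=(scc[0]=0,scc[1]=4,scc[2]=3,scc[3]=3,scc[4]=1,scc[5]=2,scc[6]=?,scc[7]=3)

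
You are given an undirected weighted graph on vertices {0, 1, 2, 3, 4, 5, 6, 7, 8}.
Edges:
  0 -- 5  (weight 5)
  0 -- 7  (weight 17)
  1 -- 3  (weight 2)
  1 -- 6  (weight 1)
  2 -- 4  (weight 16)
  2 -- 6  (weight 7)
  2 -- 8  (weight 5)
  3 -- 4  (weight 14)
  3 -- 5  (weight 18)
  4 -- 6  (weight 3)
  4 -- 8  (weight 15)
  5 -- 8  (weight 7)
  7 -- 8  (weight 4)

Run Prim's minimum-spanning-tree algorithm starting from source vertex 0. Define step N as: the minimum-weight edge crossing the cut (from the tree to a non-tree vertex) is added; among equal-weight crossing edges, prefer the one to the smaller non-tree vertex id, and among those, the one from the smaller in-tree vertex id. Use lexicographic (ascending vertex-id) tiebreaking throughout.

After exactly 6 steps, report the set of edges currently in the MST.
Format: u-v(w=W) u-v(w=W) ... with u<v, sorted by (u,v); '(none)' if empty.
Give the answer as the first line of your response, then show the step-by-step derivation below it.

0-5(w=5) 1-6(w=1) 2-6(w=7) 2-8(w=5) 5-8(w=7) 7-8(w=4)

step 1: add edge 0-5 (w=5); MST = {0-5(w=5)}
step 2: add edge 5-8 (w=7); MST = {0-5(w=5) 5-8(w=7)}
step 3: add edge 7-8 (w=4); MST = {0-5(w=5) 5-8(w=7) 7-8(w=4)}
step 4: add edge 2-8 (w=5); MST = {0-5(w=5) 2-8(w=5) 5-8(w=7) 7-8(w=4)}
step 5: add edge 2-6 (w=7); MST = {0-5(w=5) 2-6(w=7) 2-8(w=5) 5-8(w=7) 7-8(w=4)}
step 6: add edge 1-6 (w=1); MST = {0-5(w=5) 1-6(w=1) 2-6(w=7) 2-8(w=5) 5-8(w=7) 7-8(w=4)}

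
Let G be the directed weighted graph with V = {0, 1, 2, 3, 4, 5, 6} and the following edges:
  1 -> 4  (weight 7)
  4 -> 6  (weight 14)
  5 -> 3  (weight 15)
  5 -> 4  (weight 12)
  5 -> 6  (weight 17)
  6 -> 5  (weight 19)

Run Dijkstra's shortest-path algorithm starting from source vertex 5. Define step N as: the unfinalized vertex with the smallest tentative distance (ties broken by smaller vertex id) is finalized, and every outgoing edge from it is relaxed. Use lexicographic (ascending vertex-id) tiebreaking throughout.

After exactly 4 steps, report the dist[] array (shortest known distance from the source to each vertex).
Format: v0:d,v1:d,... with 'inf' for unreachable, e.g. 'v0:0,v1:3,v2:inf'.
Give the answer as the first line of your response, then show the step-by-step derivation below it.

v0:inf,v1:inf,v2:inf,v3:15,v4:12,v5:0,v6:17

step 1: dist = v0:inf,v1:inf,v2:inf,v3:15,v4:12,v5:0,v6:17
step 2: dist = v0:inf,v1:inf,v2:inf,v3:15,v4:12,v5:0,v6:17
step 3: dist = v0:inf,v1:inf,v2:inf,v3:15,v4:12,v5:0,v6:17
step 4: dist = v0:inf,v1:inf,v2:inf,v3:15,v4:12,v5:0,v6:17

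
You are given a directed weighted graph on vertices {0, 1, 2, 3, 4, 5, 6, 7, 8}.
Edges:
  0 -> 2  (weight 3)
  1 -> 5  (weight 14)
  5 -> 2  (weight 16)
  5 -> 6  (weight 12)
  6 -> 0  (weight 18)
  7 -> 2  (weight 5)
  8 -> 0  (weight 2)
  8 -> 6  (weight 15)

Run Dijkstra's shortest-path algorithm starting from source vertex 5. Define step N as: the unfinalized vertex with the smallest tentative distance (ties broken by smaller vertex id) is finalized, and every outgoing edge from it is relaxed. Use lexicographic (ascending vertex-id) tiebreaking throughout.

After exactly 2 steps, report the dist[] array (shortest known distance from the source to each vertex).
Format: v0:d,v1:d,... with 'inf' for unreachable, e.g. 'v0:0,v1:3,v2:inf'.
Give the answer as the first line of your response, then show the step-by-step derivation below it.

v0:30,v1:inf,v2:16,v3:inf,v4:inf,v5:0,v6:12,v7:inf,v8:inf

step 1: dist = v0:inf,v1:inf,v2:16,v3:inf,v4:inf,v5:0,v6:12,v7:inf,v8:inf
step 2: dist = v0:30,v1:inf,v2:16,v3:inf,v4:inf,v5:0,v6:12,v7:inf,v8:inf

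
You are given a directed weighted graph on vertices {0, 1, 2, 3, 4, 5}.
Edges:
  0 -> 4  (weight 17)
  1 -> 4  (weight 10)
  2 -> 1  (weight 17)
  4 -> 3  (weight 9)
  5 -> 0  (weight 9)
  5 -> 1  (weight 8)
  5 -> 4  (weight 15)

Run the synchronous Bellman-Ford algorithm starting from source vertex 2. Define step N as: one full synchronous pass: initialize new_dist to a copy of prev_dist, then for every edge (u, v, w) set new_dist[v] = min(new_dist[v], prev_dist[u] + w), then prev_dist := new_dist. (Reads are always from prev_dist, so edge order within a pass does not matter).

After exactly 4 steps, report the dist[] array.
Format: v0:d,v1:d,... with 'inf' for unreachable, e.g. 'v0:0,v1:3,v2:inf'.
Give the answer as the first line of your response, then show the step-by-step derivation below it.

v0:inf,v1:17,v2:0,v3:36,v4:27,v5:inf

step 1: dist = v0:inf,v1:17,v2:0,v3:inf,v4:inf,v5:inf
step 2: dist = v0:inf,v1:17,v2:0,v3:inf,v4:27,v5:inf
step 3: dist = v0:inf,v1:17,v2:0,v3:36,v4:27,v5:inf
step 4: dist = v0:inf,v1:17,v2:0,v3:36,v4:27,v5:inf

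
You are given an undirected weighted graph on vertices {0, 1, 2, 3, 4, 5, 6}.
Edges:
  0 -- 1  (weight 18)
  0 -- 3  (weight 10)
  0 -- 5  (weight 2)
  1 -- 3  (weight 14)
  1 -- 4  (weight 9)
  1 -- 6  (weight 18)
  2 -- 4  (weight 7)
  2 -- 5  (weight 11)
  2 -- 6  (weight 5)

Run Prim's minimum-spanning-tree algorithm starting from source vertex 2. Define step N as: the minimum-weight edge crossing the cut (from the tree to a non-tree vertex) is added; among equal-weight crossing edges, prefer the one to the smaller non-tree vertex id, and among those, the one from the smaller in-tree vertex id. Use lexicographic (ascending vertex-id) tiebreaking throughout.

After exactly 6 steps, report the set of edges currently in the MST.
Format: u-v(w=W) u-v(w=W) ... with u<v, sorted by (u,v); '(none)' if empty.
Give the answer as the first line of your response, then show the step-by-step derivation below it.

0-3(w=10) 0-5(w=2) 1-4(w=9) 2-4(w=7) 2-5(w=11) 2-6(w=5)

step 1: add edge 2-6 (w=5); MST = {2-6(w=5)}
step 2: add edge 2-4 (w=7); MST = {2-4(w=7) 2-6(w=5)}
step 3: add edge 1-4 (w=9); MST = {1-4(w=9) 2-4(w=7) 2-6(w=5)}
step 4: add edge 2-5 (w=11); MST = {1-4(w=9) 2-4(w=7) 2-5(w=11) 2-6(w=5)}
step 5: add edge 0-5 (w=2); MST = {0-5(w=2) 1-4(w=9) 2-4(w=7) 2-5(w=11) 2-6(w=5)}
step 6: add edge 0-3 (w=10); MST = {0-3(w=10) 0-5(w=2) 1-4(w=9) 2-4(w=7) 2-5(w=11) 2-6(w=5)}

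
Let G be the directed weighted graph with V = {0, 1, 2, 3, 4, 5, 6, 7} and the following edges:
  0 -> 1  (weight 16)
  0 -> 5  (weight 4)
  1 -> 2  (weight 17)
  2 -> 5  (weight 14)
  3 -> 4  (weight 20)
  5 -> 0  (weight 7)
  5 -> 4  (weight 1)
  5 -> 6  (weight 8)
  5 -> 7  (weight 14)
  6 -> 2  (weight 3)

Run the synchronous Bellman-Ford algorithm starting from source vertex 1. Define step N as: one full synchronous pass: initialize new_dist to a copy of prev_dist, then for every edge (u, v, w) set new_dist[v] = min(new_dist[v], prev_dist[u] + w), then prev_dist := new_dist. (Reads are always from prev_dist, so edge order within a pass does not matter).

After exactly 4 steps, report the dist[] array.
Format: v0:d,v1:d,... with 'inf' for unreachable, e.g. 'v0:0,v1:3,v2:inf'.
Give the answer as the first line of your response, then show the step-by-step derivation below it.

v0:38,v1:0,v2:17,v3:inf,v4:32,v5:31,v6:39,v7:45

step 1: dist = v0:inf,v1:0,v2:17,v3:inf,v4:inf,v5:inf,v6:inf,v7:inf
step 2: dist = v0:inf,v1:0,v2:17,v3:inf,v4:inf,v5:31,v6:inf,v7:inf
step 3: dist = v0:38,v1:0,v2:17,v3:inf,v4:32,v5:31,v6:39,v7:45
step 4: dist = v0:38,v1:0,v2:17,v3:inf,v4:32,v5:31,v6:39,v7:45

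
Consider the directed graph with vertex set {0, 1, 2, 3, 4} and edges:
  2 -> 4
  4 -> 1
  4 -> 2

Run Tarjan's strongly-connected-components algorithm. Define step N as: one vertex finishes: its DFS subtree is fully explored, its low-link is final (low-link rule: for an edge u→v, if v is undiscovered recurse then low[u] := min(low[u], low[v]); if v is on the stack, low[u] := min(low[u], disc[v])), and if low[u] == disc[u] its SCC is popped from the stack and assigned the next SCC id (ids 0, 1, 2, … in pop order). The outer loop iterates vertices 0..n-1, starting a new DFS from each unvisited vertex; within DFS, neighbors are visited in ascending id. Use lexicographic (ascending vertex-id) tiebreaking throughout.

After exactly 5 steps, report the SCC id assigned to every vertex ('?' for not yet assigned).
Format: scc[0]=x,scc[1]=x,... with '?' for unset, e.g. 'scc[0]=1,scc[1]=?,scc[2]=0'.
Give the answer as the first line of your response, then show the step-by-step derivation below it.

scc[0]=0,scc[1]=1,scc[2]=2,scc[3]=3,scc[4]=2

step 1: low=(low[0]=0,low[1]=?,low[2]=?,low[3]=?,low[4]=?); scc=(scc[0]=0,scc[1]=?,scc[2]=?,scc[3]=?,scc[4]=?)
step 2: low=(low[0]=0,low[1]=1,low[2]=?,low[3]=?,low[4]=?); scc=(scc[0]=0,scc[1]=1,scc[2]=?,scc[3]=?,scc[4]=?)
step 3: low=(low[0]=0,low[1]=1,low[2]=2,low[3]=?,low[4]=2); scc=(scc[0]=0,scc[1]=1,scc[2]=?,scc[3]=?,scc[4]=?)
step 4: low=(low[0]=0,low[1]=1,low[2]=2,low[3]=?,low[4]=2); scc=(scc[0]=0,scc[1]=1,scc[2]=2,scc[3]=?,scc[4]=2)
step 5: low=(low[0]=0,low[1]=1,low[2]=2,low[3]=4,low[4]=2); scc=(scc[0]=0,scc[1]=1,scc[2]=2,scc[3]=3,scc[4]=2)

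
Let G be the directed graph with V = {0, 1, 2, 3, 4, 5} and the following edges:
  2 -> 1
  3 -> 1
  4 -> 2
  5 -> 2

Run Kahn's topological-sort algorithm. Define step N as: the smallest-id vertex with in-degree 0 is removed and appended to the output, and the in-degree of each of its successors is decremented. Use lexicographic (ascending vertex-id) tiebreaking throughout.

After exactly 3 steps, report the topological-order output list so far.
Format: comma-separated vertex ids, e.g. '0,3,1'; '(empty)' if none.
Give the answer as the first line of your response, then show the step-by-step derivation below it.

0,3,4

step 1: output 0; order=[0]; indeg=(0,2,2,0,0,0)
step 2: output 3; order=[0,3]; indeg=(0,1,2,0,0,0)
step 3: output 4; order=[0,3,4]; indeg=(0,1,1,0,0,0)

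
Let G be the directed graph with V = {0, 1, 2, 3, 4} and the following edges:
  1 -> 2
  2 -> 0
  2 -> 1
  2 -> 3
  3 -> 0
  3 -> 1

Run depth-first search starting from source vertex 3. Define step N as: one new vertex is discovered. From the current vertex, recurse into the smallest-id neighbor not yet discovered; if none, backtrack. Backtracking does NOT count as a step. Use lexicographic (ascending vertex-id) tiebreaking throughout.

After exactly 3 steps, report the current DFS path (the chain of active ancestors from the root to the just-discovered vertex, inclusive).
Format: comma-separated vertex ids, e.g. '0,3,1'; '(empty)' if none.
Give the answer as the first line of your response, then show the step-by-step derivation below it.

3,1

step 1: discover 3; path=3; order=3
step 2: discover 0; path=3>0; order=3,0
step 3: discover 1; path=3>1; order=3,0,1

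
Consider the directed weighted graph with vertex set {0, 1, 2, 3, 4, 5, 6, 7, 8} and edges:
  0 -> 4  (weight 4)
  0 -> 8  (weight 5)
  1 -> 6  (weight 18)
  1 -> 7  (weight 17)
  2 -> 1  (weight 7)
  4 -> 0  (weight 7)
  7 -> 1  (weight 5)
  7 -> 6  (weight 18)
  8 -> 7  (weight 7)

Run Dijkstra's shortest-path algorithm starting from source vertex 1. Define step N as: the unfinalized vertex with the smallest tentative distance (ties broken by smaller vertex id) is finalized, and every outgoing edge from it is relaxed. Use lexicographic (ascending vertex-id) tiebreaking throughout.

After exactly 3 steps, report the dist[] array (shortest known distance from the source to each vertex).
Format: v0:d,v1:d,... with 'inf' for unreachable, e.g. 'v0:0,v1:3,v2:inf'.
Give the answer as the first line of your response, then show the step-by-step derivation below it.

v0:inf,v1:0,v2:inf,v3:inf,v4:inf,v5:inf,v6:18,v7:17,v8:inf

step 1: dist = v0:inf,v1:0,v2:inf,v3:inf,v4:inf,v5:inf,v6:18,v7:17,v8:inf
step 2: dist = v0:inf,v1:0,v2:inf,v3:inf,v4:inf,v5:inf,v6:18,v7:17,v8:inf
step 3: dist = v0:inf,v1:0,v2:inf,v3:inf,v4:inf,v5:inf,v6:18,v7:17,v8:inf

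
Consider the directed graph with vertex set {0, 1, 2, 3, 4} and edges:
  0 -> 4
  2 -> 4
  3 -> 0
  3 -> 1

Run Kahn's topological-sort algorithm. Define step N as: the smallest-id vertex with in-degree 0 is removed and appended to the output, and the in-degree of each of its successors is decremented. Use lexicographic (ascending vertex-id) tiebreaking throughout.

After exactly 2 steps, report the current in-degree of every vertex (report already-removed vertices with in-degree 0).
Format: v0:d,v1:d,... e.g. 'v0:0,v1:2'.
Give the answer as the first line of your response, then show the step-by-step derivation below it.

v0:0,v1:0,v2:0,v3:0,v4:1

step 1: output 2; order=[2]; indeg=(1,1,0,0,1)
step 2: output 3; order=[2,3]; indeg=(0,0,0,0,1)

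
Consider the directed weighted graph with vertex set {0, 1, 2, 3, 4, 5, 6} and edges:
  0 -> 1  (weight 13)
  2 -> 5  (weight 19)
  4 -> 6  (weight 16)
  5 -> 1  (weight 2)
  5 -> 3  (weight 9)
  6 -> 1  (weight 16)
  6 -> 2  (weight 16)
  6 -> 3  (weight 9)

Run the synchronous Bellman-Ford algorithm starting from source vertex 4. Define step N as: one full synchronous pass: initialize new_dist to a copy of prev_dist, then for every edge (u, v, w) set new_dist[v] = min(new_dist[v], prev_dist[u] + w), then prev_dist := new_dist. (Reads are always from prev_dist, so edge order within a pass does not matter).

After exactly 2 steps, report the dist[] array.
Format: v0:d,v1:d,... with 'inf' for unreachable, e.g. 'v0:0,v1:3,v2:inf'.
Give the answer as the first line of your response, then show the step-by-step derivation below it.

v0:inf,v1:32,v2:32,v3:25,v4:0,v5:inf,v6:16

step 1: dist = v0:inf,v1:inf,v2:inf,v3:inf,v4:0,v5:inf,v6:16
step 2: dist = v0:inf,v1:32,v2:32,v3:25,v4:0,v5:inf,v6:16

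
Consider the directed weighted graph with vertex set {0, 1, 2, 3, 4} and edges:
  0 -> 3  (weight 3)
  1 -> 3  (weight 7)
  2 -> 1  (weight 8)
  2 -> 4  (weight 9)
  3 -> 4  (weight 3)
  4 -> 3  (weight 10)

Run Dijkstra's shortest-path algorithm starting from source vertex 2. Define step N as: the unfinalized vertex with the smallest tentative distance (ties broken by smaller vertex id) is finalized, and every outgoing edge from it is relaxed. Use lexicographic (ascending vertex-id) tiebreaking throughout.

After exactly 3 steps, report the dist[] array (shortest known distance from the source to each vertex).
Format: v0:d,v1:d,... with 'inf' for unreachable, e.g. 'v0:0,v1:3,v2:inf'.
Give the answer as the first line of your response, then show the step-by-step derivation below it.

v0:inf,v1:8,v2:0,v3:15,v4:9

step 1: dist = v0:inf,v1:8,v2:0,v3:inf,v4:9
step 2: dist = v0:inf,v1:8,v2:0,v3:15,v4:9
step 3: dist = v0:inf,v1:8,v2:0,v3:15,v4:9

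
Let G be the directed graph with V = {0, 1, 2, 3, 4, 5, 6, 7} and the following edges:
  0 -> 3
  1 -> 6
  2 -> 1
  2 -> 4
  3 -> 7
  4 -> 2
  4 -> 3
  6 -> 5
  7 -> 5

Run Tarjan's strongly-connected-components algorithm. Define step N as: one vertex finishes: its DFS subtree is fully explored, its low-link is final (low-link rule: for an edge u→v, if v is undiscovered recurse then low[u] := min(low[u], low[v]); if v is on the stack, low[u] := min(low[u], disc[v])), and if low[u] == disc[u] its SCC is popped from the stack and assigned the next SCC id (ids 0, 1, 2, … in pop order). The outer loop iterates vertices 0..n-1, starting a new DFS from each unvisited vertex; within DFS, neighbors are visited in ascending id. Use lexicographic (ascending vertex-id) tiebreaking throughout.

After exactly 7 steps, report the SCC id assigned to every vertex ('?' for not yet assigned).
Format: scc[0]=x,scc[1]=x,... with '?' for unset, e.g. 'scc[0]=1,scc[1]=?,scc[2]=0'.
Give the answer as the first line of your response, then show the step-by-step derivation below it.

scc[0]=3,scc[1]=5,scc[2]=?,scc[3]=2,scc[4]=?,scc[5]=0,scc[6]=4,scc[7]=1

step 1: low=(low[0]=0,low[1]=?,low[2]=?,low[3]=1,low[4]=?,low[5]=3,low[6]=?,low[7]=2); scc=(scc[0]=?,scc[1]=?,scc[2]=?,scc[3]=?,scc[4]=?,scc[5]=0,scc[6]=?,scc[7]=?)
step 2: low=(low[0]=0,low[1]=?,low[2]=?,low[3]=1,low[4]=?,low[5]=3,low[6]=?,low[7]=2); scc=(scc[0]=?,scc[1]=?,scc[2]=?,scc[3]=?,scc[4]=?,scc[5]=0,scc[6]=?,scc[7]=1)
step 3: low=(low[0]=0,low[1]=?,low[2]=?,low[3]=1,low[4]=?,low[5]=3,low[6]=?,low[7]=2); scc=(scc[0]=?,scc[1]=?,scc[2]=?,scc[3]=2,scc[4]=?,scc[5]=0,scc[6]=?,scc[7]=1)
step 4: low=(low[0]=0,low[1]=?,low[2]=?,low[3]=1,low[4]=?,low[5]=3,low[6]=?,low[7]=2); scc=(scc[0]=3,scc[1]=?,scc[2]=?,scc[3]=2,scc[4]=?,scc[5]=0,scc[6]=?,scc[7]=1)
step 5: low=(low[0]=0,low[1]=4,low[2]=?,low[3]=1,low[4]=?,low[5]=3,low[6]=5,low[7]=2); scc=(scc[0]=3,scc[1]=?,scc[2]=?,scc[3]=2,scc[4]=?,scc[5]=0,scc[6]=4,scc[7]=1)
step 6: low=(low[0]=0,low[1]=4,low[2]=?,low[3]=1,low[4]=?,low[5]=3,low[6]=5,low[7]=2); scc=(scc[0]=3,scc[1]=5,scc[2]=?,scc[3]=2,scc[4]=?,scc[5]=0,scc[6]=4,scc[7]=1)
step 7: low=(low[0]=0,low[1]=4,low[2]=6,low[3]=1,low[4]=6,low[5]=3,low[6]=5,low[7]=2); scc=(scc[0]=3,scc[1]=5,scc[2]=?,scc[3]=2,scc[4]=?,scc[5]=0,scc[6]=4,scc[7]=1)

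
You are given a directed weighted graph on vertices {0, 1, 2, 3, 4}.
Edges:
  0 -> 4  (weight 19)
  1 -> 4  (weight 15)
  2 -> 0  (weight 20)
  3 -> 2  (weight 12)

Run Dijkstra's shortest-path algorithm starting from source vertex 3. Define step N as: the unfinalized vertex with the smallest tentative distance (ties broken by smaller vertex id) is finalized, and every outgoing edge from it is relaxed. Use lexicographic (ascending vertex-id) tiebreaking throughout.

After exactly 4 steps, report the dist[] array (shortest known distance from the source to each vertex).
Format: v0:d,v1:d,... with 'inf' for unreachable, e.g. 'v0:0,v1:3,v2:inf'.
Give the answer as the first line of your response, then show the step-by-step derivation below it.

v0:32,v1:inf,v2:12,v3:0,v4:51

step 1: dist = v0:inf,v1:inf,v2:12,v3:0,v4:inf
step 2: dist = v0:32,v1:inf,v2:12,v3:0,v4:inf
step 3: dist = v0:32,v1:inf,v2:12,v3:0,v4:51
step 4: dist = v0:32,v1:inf,v2:12,v3:0,v4:51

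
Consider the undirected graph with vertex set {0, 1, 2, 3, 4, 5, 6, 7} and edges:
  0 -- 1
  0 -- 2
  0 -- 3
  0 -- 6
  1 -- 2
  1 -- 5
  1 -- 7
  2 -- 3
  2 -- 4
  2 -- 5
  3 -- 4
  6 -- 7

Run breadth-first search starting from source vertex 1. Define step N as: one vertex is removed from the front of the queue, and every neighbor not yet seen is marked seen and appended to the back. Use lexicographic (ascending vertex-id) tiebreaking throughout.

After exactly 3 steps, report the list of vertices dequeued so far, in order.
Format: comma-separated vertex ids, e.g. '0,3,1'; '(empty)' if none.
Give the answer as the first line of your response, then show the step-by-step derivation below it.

1,0,2

step 1: dequeue 1; queue=[0,2,5,7]; order=1
step 2: dequeue 0; queue=[2,5,7,3,6]; order=1,0
step 3: dequeue 2; queue=[5,7,3,6,4]; order=1,0,2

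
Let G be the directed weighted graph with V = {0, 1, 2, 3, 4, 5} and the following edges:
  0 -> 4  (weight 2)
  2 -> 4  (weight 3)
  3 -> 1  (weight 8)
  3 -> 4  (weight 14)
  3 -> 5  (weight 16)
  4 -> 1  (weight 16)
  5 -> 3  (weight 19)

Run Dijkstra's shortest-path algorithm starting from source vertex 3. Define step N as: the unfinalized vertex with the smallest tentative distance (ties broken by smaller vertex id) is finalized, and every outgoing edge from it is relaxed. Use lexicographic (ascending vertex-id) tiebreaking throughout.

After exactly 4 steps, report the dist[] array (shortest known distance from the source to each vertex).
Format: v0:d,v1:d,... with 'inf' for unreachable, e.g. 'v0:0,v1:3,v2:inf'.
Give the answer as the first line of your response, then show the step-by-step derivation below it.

v0:inf,v1:8,v2:inf,v3:0,v4:14,v5:16

step 1: dist = v0:inf,v1:8,v2:inf,v3:0,v4:14,v5:16
step 2: dist = v0:inf,v1:8,v2:inf,v3:0,v4:14,v5:16
step 3: dist = v0:inf,v1:8,v2:inf,v3:0,v4:14,v5:16
step 4: dist = v0:inf,v1:8,v2:inf,v3:0,v4:14,v5:16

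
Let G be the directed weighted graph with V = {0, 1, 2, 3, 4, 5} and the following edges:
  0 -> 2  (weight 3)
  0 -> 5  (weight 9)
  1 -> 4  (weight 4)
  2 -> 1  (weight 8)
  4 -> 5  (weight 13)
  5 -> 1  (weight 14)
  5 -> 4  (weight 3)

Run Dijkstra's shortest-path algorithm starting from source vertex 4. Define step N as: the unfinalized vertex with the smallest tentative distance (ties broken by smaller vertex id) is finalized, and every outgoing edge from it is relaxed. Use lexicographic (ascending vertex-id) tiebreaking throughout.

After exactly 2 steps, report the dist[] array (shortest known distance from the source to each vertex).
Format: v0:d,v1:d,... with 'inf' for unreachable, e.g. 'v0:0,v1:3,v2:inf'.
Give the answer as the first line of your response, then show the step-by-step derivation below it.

v0:inf,v1:27,v2:inf,v3:inf,v4:0,v5:13

step 1: dist = v0:inf,v1:inf,v2:inf,v3:inf,v4:0,v5:13
step 2: dist = v0:inf,v1:27,v2:inf,v3:inf,v4:0,v5:13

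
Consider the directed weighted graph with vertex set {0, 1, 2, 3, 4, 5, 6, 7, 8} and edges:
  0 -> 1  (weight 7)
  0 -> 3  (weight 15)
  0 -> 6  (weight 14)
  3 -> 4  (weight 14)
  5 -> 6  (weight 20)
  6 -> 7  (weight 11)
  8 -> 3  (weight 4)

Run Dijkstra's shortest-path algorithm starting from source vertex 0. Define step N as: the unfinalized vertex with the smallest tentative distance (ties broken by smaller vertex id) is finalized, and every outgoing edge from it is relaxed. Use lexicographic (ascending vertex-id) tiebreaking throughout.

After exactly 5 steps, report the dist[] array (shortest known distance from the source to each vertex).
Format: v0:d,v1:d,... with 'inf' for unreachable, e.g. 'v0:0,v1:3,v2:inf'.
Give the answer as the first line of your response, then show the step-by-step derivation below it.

v0:0,v1:7,v2:inf,v3:15,v4:29,v5:inf,v6:14,v7:25,v8:inf

step 1: dist = v0:0,v1:7,v2:inf,v3:15,v4:inf,v5:inf,v6:14,v7:inf,v8:inf
step 2: dist = v0:0,v1:7,v2:inf,v3:15,v4:inf,v5:inf,v6:14,v7:inf,v8:inf
step 3: dist = v0:0,v1:7,v2:inf,v3:15,v4:inf,v5:inf,v6:14,v7:25,v8:inf
step 4: dist = v0:0,v1:7,v2:inf,v3:15,v4:29,v5:inf,v6:14,v7:25,v8:inf
step 5: dist = v0:0,v1:7,v2:inf,v3:15,v4:29,v5:inf,v6:14,v7:25,v8:inf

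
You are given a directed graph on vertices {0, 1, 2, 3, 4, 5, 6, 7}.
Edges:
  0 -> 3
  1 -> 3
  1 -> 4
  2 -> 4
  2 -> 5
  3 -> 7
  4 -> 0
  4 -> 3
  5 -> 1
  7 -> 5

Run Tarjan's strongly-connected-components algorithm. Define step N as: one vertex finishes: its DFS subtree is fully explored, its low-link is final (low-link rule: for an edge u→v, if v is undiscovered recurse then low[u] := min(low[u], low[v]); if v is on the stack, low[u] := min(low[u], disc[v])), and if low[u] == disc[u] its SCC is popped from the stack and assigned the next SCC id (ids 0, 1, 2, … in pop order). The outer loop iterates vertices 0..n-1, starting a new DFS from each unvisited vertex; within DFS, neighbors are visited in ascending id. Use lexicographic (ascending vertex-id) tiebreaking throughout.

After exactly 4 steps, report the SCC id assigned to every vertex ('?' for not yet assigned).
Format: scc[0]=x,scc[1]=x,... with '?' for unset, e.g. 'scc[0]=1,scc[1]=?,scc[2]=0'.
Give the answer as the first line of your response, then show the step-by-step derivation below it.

scc[0]=?,scc[1]=?,scc[2]=?,scc[3]=?,scc[4]=?,scc[5]=?,scc[6]=?,scc[7]=?

step 1: low=(low[0]=0,low[1]=1,low[2]=?,low[3]=1,low[4]=0,low[5]=3,low[6]=?,low[7]=2); scc=(scc[0]=?,scc[1]=?,scc[2]=?,scc[3]=?,scc[4]=?,scc[5]=?,scc[6]=?,scc[7]=?)
step 2: low=(low[0]=0,low[1]=0,low[2]=?,low[3]=1,low[4]=0,low[5]=3,low[6]=?,low[7]=2); scc=(scc[0]=?,scc[1]=?,scc[2]=?,scc[3]=?,scc[4]=?,scc[5]=?,scc[6]=?,scc[7]=?)
step 3: low=(low[0]=0,low[1]=0,low[2]=?,low[3]=1,low[4]=0,low[5]=0,low[6]=?,low[7]=2); scc=(scc[0]=?,scc[1]=?,scc[2]=?,scc[3]=?,scc[4]=?,scc[5]=?,scc[6]=?,scc[7]=?)
step 4: low=(low[0]=0,low[1]=0,low[2]=?,low[3]=1,low[4]=0,low[5]=0,low[6]=?,low[7]=0); scc=(scc[0]=?,scc[1]=?,scc[2]=?,scc[3]=?,scc[4]=?,scc[5]=?,scc[6]=?,scc[7]=?)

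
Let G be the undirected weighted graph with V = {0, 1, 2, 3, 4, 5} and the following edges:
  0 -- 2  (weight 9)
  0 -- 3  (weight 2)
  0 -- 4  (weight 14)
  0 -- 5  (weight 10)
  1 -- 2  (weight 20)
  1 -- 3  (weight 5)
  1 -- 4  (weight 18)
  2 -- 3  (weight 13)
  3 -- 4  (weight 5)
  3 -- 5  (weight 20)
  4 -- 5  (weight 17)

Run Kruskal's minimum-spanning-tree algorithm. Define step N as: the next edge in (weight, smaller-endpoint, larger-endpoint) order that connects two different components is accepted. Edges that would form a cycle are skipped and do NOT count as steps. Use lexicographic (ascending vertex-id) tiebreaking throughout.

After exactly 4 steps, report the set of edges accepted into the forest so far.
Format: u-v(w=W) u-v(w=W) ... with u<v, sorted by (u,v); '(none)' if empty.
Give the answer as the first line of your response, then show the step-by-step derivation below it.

0-2(w=9) 0-3(w=2) 1-3(w=5) 3-4(w=5)

step 1: add edge 0-3 (w=2); MST = {0-3(w=2)}
step 2: add edge 1-3 (w=5); MST = {0-3(w=2) 1-3(w=5)}
step 3: add edge 3-4 (w=5); MST = {0-3(w=2) 1-3(w=5) 3-4(w=5)}
step 4: add edge 0-2 (w=9); MST = {0-2(w=9) 0-3(w=2) 1-3(w=5) 3-4(w=5)}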